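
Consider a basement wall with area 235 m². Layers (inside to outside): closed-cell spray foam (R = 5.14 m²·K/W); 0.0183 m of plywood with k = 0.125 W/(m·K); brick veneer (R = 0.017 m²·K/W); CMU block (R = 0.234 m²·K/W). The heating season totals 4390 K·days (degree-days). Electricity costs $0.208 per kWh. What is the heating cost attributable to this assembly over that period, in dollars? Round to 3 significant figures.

0.0183/0.125 = 0.1464
R_total = 5.14 + 0.1464 + 0.017 + 0.234 = 5.537 m²·K/W
E = A × HDD × 24 / R / 1000 = 235 × 4390 × 24 / 5.537 / 1000 = 4471 kWh
Cost = 4471 × 0.208 = $930

930 dollars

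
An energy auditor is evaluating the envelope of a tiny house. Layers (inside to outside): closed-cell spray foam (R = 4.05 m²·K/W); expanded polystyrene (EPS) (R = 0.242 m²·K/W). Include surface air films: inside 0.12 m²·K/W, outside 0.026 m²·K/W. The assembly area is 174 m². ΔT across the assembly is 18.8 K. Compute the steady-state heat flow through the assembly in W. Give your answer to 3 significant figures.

737 W

R_total = 0.12 + 4.05 + 0.242 + 0.026 = 4.438 m²·K/W
Q = A·ΔT/R = 174 × 18.8 / 4.438 = 737.1 W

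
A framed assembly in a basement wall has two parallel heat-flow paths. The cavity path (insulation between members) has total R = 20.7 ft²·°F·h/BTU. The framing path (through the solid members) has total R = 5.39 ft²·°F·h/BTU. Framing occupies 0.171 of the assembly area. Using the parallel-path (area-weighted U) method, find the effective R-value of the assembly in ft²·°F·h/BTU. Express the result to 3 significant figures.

U_eff = 0.829/20.7 + 0.171/5.39 = 0.04005 + 0.03173 = 0.07177
R_eff = 1/U_eff = 13.93 ft²·°F·h/BTU

13.9 ft²·°F·h/BTU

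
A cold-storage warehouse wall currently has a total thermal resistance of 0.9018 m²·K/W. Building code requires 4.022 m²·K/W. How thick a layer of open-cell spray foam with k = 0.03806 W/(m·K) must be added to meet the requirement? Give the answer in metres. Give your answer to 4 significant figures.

0.1188 m

ΔR = 4.022 − 0.9018 = 3.1202 m²·K/W
L = ΔR × k = 3.1202 × 0.03806 = 0.11875 m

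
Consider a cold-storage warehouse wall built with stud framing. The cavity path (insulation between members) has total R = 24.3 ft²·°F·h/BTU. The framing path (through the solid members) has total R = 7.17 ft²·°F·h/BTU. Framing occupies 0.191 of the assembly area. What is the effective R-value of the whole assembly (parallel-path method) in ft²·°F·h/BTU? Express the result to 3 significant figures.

16.7 ft²·°F·h/BTU

U_eff = 0.809/24.3 + 0.191/7.17 = 0.03329 + 0.02664 = 0.05993
R_eff = 1/U_eff = 16.69 ft²·°F·h/BTU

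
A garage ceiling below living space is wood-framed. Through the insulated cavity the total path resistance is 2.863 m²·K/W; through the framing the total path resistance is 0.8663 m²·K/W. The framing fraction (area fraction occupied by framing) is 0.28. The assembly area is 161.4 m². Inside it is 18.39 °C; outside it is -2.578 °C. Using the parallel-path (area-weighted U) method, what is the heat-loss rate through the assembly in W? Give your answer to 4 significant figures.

1945 W

U_eff = 0.72/2.863 + 0.28/0.8663 = 0.25148 + 0.32321 = 0.5747
R_eff = 1/U_eff = 1.74 m²·K/W
Q = 161.4 × (18.39 − (-2.578)) / 1.74 = 1944.9 W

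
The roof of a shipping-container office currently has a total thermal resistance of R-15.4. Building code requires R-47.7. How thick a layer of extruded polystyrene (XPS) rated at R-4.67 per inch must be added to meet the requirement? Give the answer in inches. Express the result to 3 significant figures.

ΔR = 47.7 − 15.4 = 32.3 ft²·°F·h/BTU
L = ΔR / (R/in) = 32.3/4.67 = 6.916 in

6.92 in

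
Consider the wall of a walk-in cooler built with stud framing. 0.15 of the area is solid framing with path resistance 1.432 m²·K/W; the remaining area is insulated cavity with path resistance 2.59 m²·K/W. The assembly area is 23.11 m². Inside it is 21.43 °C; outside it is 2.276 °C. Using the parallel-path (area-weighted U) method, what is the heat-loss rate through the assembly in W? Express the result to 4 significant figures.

U_eff = 0.85/2.59 + 0.15/1.432 = 0.32819 + 0.10475 = 0.43293
R_eff = 1/U_eff = 2.3098 m²·K/W
Q = 23.11 × (21.43 − 2.276) / 2.3098 = 191.64 W

191.6 W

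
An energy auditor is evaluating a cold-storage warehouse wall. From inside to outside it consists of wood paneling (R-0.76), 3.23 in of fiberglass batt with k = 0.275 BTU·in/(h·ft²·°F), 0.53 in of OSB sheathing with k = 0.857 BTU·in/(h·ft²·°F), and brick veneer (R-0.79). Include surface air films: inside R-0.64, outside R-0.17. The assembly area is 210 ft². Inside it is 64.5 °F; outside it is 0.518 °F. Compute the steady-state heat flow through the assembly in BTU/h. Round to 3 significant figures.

913 BTU/h

3.23/0.275 = 11.75
0.53/0.857 = 0.6184
R_total = 0.64 + 0.76 + 11.75 + 0.6184 + 0.79 + 0.17 = 14.72 ft²·°F·h/BTU
Q = A·ΔT/R = 210 × (64.5 − 0.518) / 14.72 = 912.5 BTU/h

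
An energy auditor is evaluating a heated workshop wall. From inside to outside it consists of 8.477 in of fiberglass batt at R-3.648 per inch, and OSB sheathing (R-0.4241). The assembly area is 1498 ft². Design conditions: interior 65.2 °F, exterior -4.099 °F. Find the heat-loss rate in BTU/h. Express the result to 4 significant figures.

8.477 × 3.648 = 30.924
R_total = 30.924 + 0.4241 = 31.348 ft²·°F·h/BTU
Q = A·ΔT/R = 1498 × (65.2 − (-4.099)) / 31.348 = 3311.5 BTU/h

3312 BTU/h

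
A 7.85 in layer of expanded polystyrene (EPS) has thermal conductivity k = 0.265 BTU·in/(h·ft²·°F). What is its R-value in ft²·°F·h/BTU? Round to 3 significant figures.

29.6 ft²·°F·h/BTU

R = L/k = 7.85/0.265 = 29.62 ft²·°F·h/BTU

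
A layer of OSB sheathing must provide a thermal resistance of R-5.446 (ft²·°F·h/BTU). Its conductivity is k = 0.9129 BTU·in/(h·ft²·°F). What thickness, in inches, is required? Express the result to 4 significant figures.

L = R × k = 5.446 × 0.9129 = 4.9717 in

4.972 in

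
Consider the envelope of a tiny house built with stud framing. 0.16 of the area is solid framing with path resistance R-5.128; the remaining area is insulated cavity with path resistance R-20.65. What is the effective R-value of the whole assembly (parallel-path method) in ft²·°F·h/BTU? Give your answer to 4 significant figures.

U_eff = 0.84/20.65 + 0.16/5.128 = 0.040678 + 0.031201 = 0.071879
R_eff = 1/U_eff = 13.912 ft²·°F·h/BTU

13.91 ft²·°F·h/BTU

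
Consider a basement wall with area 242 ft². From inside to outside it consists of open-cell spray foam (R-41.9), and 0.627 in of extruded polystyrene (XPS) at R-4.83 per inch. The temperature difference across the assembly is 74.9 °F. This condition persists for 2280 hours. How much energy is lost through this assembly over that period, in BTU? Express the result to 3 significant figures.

920000 BTU

0.627 × 4.83 = 3.028
R_total = 41.9 + 3.028 = 44.93 ft²·°F·h/BTU
Q = 242 × 74.9 / 44.93 = 403.4 BTU/h
E = 403.4 × 2280 = 919800 BTU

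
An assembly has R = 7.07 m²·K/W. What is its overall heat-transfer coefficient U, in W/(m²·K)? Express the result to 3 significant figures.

U = 1/R = 1/7.07 = 0.1414

0.141 W/(m²·K)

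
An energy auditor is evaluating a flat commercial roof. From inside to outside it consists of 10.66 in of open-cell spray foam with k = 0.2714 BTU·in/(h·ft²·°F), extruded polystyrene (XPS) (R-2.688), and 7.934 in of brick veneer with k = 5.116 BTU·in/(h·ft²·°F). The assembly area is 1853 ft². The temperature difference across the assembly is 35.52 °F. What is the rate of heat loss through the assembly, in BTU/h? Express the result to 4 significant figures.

10.66/0.2714 = 39.278
7.934/5.116 = 1.5508
R_total = 39.278 + 2.688 + 1.5508 = 43.517 ft²·°F·h/BTU
Q = A·ΔT/R = 1853 × 35.52 / 43.517 = 1512.5 BTU/h

1512 BTU/h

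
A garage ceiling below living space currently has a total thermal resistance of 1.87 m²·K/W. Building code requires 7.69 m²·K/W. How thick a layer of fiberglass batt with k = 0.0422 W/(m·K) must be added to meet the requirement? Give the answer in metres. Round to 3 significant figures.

ΔR = 7.69 − 1.87 = 5.82 m²·K/W
L = ΔR × k = 5.82 × 0.0422 = 0.2456 m

0.246 m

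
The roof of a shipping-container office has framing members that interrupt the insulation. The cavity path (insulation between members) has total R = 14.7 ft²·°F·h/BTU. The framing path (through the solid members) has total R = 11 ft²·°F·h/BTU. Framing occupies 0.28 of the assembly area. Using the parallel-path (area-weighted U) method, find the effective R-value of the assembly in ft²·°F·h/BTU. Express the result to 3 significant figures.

13.4 ft²·°F·h/BTU

U_eff = 0.72/14.7 + 0.28/11 = 0.04898 + 0.02545 = 0.07443
R_eff = 1/U_eff = 13.43 ft²·°F·h/BTU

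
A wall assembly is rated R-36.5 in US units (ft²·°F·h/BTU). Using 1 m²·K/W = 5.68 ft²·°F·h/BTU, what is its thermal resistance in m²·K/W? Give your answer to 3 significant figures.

6.43 m²·K/W

R_SI = 36.5/5.68 = 6.426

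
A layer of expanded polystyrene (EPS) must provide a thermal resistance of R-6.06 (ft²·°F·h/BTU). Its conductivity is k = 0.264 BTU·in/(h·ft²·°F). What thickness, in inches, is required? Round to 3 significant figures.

1.60 in

L = R × k = 6.06 × 0.264 = 1.6 in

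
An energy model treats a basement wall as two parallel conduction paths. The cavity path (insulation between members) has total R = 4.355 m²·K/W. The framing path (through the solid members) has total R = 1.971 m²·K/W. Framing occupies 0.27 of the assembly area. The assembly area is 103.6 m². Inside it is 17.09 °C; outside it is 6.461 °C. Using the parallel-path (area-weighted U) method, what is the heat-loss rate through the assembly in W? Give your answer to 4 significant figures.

U_eff = 0.73/4.355 + 0.27/1.971 = 0.16762 + 0.13699 = 0.30461
R_eff = 1/U_eff = 3.2829 m²·K/W
Q = 103.6 × (17.09 − 6.461) / 3.2829 = 335.43 W

335.4 W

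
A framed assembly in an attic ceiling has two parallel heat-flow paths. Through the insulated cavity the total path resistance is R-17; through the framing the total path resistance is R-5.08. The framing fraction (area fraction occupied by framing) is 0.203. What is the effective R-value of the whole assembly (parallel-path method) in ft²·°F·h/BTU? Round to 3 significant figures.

11.5 ft²·°F·h/BTU

U_eff = 0.797/17 + 0.203/5.08 = 0.04688 + 0.03996 = 0.08684
R_eff = 1/U_eff = 11.52 ft²·°F·h/BTU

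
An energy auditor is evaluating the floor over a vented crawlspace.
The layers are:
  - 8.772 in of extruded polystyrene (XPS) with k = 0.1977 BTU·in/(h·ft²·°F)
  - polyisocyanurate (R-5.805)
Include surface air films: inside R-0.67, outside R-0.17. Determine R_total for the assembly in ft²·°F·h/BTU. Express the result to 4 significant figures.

51.02 ft²·°F·h/BTU

8.772/0.1977 = 44.37
R_total = 0.67 + 44.37 + 5.805 + 0.17 = 51.015 ft²·°F·h/BTU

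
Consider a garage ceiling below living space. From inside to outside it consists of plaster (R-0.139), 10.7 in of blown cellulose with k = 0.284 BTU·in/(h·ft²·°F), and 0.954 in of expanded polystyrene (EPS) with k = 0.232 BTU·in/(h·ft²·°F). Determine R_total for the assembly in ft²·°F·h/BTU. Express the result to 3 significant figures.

10.7/0.284 = 37.68
0.954/0.232 = 4.112
R_total = 0.139 + 37.68 + 4.112 = 41.93 ft²·°F·h/BTU

41.9 ft²·°F·h/BTU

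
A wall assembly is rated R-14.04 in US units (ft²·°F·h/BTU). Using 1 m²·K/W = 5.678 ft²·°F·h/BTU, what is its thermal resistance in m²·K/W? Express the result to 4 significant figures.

2.473 m²·K/W

R_SI = 14.04/5.678 = 2.4727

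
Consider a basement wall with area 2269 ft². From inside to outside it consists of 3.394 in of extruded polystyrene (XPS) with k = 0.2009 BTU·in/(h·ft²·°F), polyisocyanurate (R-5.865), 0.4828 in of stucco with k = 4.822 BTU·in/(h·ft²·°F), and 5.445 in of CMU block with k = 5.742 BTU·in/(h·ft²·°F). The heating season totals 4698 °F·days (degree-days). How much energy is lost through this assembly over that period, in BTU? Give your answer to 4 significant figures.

10750000 BTU

3.394/0.2009 = 16.894
0.4828/4.822 = 0.10012
5.445/5.742 = 0.94828
R_total = 16.894 + 5.865 + 0.10012 + 0.94828 = 23.807 ft²·°F·h/BTU
E = A × HDD × 24 / R = 2269 × 4698 × 24 / 23.807 = 10746000 BTU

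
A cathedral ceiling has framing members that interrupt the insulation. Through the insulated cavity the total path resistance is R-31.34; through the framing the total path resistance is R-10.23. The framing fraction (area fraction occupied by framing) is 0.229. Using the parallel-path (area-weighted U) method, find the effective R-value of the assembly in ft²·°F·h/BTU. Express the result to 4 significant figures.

21.28 ft²·°F·h/BTU

U_eff = 0.771/31.34 + 0.229/10.23 = 0.024601 + 0.022385 = 0.046986
R_eff = 1/U_eff = 21.283 ft²·°F·h/BTU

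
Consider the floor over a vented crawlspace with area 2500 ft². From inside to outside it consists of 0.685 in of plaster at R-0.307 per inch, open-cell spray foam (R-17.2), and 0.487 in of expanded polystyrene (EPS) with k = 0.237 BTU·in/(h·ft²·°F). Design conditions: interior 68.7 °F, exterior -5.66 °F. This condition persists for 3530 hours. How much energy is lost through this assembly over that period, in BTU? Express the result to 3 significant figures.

33700000 BTU

0.685 × 0.307 = 0.2103
0.487/0.237 = 2.055
R_total = 0.2103 + 17.2 + 2.055 = 19.47 ft²·°F·h/BTU
Q = 2500 × (68.7 − (-5.66)) / 19.47 = 9550 BTU/h
E = 9550 × 3530 = 33710000 BTU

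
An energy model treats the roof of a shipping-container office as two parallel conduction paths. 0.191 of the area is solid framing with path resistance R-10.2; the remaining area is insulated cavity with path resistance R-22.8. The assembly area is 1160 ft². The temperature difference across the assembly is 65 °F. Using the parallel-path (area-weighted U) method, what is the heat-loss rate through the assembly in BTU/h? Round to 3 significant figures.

4090 BTU/h

U_eff = 0.809/22.8 + 0.191/10.2 = 0.03548 + 0.01873 = 0.05421
R_eff = 1/U_eff = 18.45 ft²·°F·h/BTU
Q = 1160 × 65 / 18.45 = 4087 BTU/h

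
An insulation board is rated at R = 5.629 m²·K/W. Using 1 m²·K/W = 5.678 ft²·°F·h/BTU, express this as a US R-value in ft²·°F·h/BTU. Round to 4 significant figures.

31.96 ft²·°F·h/BTU

R_US = 5.629 × 5.678 = 31.961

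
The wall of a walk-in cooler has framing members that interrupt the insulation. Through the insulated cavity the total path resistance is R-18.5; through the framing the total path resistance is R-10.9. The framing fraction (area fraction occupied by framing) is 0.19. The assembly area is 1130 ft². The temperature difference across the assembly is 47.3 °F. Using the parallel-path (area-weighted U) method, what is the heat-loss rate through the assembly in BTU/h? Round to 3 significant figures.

3270 BTU/h

U_eff = 0.81/18.5 + 0.19/10.9 = 0.04378 + 0.01743 = 0.06121
R_eff = 1/U_eff = 16.34 ft²·°F·h/BTU
Q = 1130 × 47.3 / 16.34 = 3272 BTU/h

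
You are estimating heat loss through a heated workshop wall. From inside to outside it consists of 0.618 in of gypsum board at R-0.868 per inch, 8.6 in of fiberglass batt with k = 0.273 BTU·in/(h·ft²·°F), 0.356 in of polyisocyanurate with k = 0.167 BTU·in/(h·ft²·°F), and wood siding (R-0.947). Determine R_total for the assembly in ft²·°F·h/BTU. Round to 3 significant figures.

0.618 × 0.868 = 0.5364
8.6/0.273 = 31.5
0.356/0.167 = 2.132
R_total = 0.5364 + 31.5 + 2.132 + 0.947 = 35.12 ft²·°F·h/BTU

35.1 ft²·°F·h/BTU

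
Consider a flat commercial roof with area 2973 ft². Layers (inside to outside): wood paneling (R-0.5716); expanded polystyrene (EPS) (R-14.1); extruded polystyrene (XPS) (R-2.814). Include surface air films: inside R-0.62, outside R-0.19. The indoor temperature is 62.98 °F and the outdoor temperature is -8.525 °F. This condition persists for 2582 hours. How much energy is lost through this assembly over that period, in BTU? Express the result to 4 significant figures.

R_total = 0.62 + 0.5716 + 14.1 + 2.814 + 0.19 = 18.296 ft²·°F·h/BTU
Q = 2973 × (62.98 − (-8.525)) / 18.296 = 11619 BTU/h
E = 11619 × 2582 = 30001000 BTU

30000000 BTU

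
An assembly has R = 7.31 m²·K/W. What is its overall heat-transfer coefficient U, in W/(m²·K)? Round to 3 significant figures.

0.137 W/(m²·K)

U = 1/R = 1/7.31 = 0.1368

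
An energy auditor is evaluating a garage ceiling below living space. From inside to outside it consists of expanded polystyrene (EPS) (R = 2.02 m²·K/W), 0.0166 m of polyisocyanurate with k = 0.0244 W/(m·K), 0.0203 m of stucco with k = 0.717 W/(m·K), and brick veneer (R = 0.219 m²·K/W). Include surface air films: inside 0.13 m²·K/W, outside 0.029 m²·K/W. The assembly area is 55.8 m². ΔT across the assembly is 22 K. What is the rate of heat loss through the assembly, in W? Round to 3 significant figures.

0.0166/0.0244 = 0.6803
0.0203/0.717 = 0.02831
R_total = 0.13 + 2.02 + 0.6803 + 0.02831 + 0.219 + 0.029 = 3.107 m²·K/W
Q = A·ΔT/R = 55.8 × 22 / 3.107 = 395.2 W

395 W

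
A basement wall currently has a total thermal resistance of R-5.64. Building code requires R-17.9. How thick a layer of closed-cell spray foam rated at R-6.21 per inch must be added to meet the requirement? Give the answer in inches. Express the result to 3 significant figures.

1.97 in

ΔR = 17.9 − 5.64 = 12.26 ft²·°F·h/BTU
L = ΔR / (R/in) = 12.26/6.21 = 1.974 in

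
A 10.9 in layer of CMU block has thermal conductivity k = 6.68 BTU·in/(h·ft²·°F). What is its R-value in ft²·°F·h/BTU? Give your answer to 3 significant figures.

1.63 ft²·°F·h/BTU

R = L/k = 10.9/6.68 = 1.632 ft²·°F·h/BTU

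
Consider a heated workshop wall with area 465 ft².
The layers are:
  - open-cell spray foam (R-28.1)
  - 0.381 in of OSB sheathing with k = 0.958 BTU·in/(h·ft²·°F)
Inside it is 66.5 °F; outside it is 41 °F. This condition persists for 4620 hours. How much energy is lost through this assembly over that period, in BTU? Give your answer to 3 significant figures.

0.381/0.958 = 0.3977
R_total = 28.1 + 0.3977 = 28.5 ft²·°F·h/BTU
Q = 465 × (66.5 − 41) / 28.5 = 416.1 BTU/h
E = 416.1 × 4620 = 1922000 BTU

1920000 BTU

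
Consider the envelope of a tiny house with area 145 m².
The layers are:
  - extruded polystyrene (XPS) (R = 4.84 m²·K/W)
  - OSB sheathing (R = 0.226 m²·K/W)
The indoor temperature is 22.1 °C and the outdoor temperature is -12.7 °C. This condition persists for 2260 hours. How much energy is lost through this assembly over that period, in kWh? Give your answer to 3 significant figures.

2250 kWh

R_total = 4.84 + 0.226 = 5.066 m²·K/W
Q = 145 × (22.1 − (-12.7)) / 5.066 = 996.1 W
E = 996.1 W × 2260 h / 1000 = 2251 kWh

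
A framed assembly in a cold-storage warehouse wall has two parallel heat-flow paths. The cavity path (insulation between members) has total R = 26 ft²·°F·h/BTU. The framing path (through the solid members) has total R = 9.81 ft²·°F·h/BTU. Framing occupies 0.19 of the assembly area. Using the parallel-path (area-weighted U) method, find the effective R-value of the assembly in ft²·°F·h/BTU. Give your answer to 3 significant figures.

U_eff = 0.81/26 + 0.19/9.81 = 0.03115 + 0.01937 = 0.05052
R_eff = 1/U_eff = 19.79 ft²·°F·h/BTU

19.8 ft²·°F·h/BTU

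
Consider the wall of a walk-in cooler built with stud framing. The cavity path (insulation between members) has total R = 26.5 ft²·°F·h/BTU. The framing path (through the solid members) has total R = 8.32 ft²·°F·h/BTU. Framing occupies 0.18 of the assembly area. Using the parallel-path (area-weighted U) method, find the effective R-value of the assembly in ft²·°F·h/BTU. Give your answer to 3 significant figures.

U_eff = 0.82/26.5 + 0.18/8.32 = 0.03094 + 0.02163 = 0.05258
R_eff = 1/U_eff = 19.02 ft²·°F·h/BTU

19.0 ft²·°F·h/BTU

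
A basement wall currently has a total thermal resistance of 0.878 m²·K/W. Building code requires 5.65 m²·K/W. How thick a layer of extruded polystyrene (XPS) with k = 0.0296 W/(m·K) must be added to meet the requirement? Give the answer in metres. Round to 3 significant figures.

ΔR = 5.65 − 0.878 = 4.772 m²·K/W
L = ΔR × k = 4.772 × 0.0296 = 0.1413 m

0.141 m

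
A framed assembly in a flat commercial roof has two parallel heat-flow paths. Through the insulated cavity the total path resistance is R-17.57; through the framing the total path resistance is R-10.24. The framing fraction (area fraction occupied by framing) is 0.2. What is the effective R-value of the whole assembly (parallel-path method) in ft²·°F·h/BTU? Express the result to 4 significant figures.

15.37 ft²·°F·h/BTU

U_eff = 0.8/17.57 + 0.2/10.24 = 0.045532 + 0.019531 = 0.065063
R_eff = 1/U_eff = 15.37 ft²·°F·h/BTU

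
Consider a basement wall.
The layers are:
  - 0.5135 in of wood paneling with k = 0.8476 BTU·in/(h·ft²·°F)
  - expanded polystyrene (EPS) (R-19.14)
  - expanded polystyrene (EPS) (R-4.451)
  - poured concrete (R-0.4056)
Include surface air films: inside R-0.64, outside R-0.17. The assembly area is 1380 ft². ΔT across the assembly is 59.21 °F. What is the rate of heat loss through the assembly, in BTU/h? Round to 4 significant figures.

3215 BTU/h

0.5135/0.8476 = 0.60583
R_total = 0.64 + 0.60583 + 19.14 + 4.451 + 0.4056 + 0.17 = 25.412 ft²·°F·h/BTU
Q = A·ΔT/R = 1380 × 59.21 / 25.412 = 3215.3 BTU/h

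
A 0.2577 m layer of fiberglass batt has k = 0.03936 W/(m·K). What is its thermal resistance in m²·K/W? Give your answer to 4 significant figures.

6.547 m²·K/W

R = L/k = 0.2577/0.03936 = 6.5473 m²·K/W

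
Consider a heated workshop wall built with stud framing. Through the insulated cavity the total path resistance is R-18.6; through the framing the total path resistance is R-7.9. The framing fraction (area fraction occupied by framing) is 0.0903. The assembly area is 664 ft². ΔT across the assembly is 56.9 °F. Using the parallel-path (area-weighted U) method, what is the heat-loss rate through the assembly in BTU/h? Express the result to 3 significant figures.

2280 BTU/h

U_eff = 0.9097/18.6 + 0.0903/7.9 = 0.04891 + 0.01143 = 0.06034
R_eff = 1/U_eff = 16.57 ft²·°F·h/BTU
Q = 664 × 56.9 / 16.57 = 2280 BTU/h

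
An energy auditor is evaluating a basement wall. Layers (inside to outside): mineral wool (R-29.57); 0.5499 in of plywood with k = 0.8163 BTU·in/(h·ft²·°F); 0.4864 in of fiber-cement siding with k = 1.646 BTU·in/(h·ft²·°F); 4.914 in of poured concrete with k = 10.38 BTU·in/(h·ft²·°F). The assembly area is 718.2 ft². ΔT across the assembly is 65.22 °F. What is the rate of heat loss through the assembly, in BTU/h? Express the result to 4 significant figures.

1510 BTU/h

0.5499/0.8163 = 0.67365
0.4864/1.646 = 0.2955
4.914/10.38 = 0.47341
R_total = 29.57 + 0.67365 + 0.2955 + 0.47341 = 31.013 ft²·°F·h/BTU
Q = A·ΔT/R = 718.2 × 65.22 / 31.013 = 1510.4 BTU/h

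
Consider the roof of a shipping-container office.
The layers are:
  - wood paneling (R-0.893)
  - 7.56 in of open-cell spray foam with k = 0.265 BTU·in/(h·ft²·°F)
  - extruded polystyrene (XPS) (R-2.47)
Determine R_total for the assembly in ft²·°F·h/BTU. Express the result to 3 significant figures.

7.56/0.265 = 28.53
R_total = 0.893 + 28.53 + 2.47 = 31.89 ft²·°F·h/BTU

31.9 ft²·°F·h/BTU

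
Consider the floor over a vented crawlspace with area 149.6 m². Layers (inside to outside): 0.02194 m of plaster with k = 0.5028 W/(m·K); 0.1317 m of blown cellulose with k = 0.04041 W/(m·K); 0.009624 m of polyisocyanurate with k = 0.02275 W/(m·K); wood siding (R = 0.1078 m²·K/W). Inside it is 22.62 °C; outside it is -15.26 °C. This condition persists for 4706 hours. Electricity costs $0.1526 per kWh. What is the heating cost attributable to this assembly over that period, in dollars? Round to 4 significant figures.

1062 dollars

0.02194/0.5028 = 0.043636
0.1317/0.04041 = 3.2591
0.009624/0.02275 = 0.42303
R_total = 0.043636 + 3.2591 + 0.42303 + 0.1078 = 3.8336 m²·K/W
Q = 149.6 × (22.62 − (-15.26)) / 3.8336 = 1478.2 W
E = 1478.2 W × 4706 h / 1000 = 6956.5 kWh
Cost = 6956.5 × 0.1526 = $1061.6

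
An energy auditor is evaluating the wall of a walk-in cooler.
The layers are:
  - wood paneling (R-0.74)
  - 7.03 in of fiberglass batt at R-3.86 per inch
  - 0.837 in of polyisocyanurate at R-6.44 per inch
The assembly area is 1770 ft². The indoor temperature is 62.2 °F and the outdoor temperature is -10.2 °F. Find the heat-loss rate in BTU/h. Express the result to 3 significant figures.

7.03 × 3.86 = 27.14
0.837 × 6.44 = 5.39
R_total = 0.74 + 27.14 + 5.39 = 33.27 ft²·°F·h/BTU
Q = A·ΔT/R = 1770 × (62.2 − (-10.2)) / 33.27 = 3852 BTU/h

3850 BTU/h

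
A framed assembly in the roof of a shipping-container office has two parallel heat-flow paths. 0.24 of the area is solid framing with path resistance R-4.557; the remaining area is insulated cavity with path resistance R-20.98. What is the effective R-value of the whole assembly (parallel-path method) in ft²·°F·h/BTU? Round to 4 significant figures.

U_eff = 0.76/20.98 + 0.24/4.557 = 0.036225 + 0.052666 = 0.088891
R_eff = 1/U_eff = 11.25 ft²·°F·h/BTU

11.25 ft²·°F·h/BTU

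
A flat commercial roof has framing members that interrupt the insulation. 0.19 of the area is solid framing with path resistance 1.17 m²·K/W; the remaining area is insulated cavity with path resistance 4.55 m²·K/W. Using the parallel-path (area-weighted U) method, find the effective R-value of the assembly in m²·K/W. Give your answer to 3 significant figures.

U_eff = 0.81/4.55 + 0.19/1.17 = 0.178 + 0.1624 = 0.3404
R_eff = 1/U_eff = 2.938 m²·K/W

2.94 m²·K/W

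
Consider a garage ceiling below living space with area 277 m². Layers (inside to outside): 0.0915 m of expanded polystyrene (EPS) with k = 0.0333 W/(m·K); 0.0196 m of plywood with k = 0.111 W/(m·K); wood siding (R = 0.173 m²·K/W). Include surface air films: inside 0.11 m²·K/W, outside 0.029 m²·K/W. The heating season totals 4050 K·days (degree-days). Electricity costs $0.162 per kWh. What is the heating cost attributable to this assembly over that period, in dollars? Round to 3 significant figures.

0.0915/0.0333 = 2.748
0.0196/0.111 = 0.1766
R_total = 0.11 + 2.748 + 0.1766 + 0.173 + 0.029 = 3.236 m²·K/W
E = A × HDD × 24 / R / 1000 = 277 × 4050 × 24 / 3.236 / 1000 = 8319 kWh
Cost = 8319 × 0.162 = $1348

1350 dollars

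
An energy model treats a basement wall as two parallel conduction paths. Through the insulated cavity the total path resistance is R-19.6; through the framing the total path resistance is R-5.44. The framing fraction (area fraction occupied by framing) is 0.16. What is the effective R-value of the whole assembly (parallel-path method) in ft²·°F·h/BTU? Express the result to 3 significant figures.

U_eff = 0.84/19.6 + 0.16/5.44 = 0.04286 + 0.02941 = 0.07227
R_eff = 1/U_eff = 13.84 ft²·°F·h/BTU

13.8 ft²·°F·h/BTU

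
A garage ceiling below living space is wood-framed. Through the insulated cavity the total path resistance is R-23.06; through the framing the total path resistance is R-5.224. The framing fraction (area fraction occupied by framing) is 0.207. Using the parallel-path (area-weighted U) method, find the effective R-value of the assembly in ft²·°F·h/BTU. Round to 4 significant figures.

13.51 ft²·°F·h/BTU

U_eff = 0.793/23.06 + 0.207/5.224 = 0.034389 + 0.039625 = 0.074013
R_eff = 1/U_eff = 13.511 ft²·°F·h/BTU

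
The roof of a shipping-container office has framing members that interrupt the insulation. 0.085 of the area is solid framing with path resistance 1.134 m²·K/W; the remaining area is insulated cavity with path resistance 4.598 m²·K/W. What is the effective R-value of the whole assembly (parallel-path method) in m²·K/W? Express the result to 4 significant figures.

U_eff = 0.915/4.598 + 0.085/1.134 = 0.199 + 0.074956 = 0.27396
R_eff = 1/U_eff = 3.6502 m²·K/W

3.650 m²·K/W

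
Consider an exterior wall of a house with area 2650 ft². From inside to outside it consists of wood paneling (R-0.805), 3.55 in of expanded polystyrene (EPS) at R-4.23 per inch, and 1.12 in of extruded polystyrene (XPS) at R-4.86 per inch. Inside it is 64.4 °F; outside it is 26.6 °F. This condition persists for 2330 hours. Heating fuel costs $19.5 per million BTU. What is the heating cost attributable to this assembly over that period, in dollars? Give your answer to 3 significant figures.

3.55 × 4.23 = 15.02
1.12 × 4.86 = 5.443
R_total = 0.805 + 15.02 + 5.443 = 21.26 ft²·°F·h/BTU
Q = 2650 × (64.4 − 26.6) / 21.26 = 4711 BTU/h
E = 4711 × 2330 = 10980000 BTU
Cost = 10980000/10⁶ × 19.5 = $214

214 dollars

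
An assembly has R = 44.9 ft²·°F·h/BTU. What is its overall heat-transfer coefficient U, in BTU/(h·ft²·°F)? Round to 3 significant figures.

U = 1/R = 1/44.9 = 0.02227

0.0223 BTU/(h·ft²·°F)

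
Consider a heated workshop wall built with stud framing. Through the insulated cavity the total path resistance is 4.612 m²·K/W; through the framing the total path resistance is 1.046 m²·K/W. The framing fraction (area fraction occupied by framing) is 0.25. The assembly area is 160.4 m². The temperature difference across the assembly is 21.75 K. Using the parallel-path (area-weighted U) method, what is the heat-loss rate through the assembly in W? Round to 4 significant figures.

1401 W

U_eff = 0.75/4.612 + 0.25/1.046 = 0.16262 + 0.23901 = 0.40162
R_eff = 1/U_eff = 2.4899 m²·K/W
Q = 160.4 × 21.75 / 2.4899 = 1401.1 W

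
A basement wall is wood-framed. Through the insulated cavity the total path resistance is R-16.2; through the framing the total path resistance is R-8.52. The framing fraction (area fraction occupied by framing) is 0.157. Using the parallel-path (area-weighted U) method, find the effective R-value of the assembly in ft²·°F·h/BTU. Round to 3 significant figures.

U_eff = 0.843/16.2 + 0.157/8.52 = 0.05204 + 0.01843 = 0.07046
R_eff = 1/U_eff = 14.19 ft²·°F·h/BTU

14.2 ft²·°F·h/BTU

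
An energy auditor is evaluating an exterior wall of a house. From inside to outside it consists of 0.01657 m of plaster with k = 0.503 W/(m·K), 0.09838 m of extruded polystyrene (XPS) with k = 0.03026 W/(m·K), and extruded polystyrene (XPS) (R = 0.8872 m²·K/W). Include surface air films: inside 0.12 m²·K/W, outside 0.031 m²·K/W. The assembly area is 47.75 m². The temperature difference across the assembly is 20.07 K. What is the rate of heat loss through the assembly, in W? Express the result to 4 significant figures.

0.01657/0.503 = 0.032942
0.09838/0.03026 = 3.2512
R_total = 0.12 + 0.032942 + 3.2512 + 0.8872 + 0.031 = 4.3223 m²·K/W
Q = A·ΔT/R = 47.75 × 20.07 / 4.3223 = 221.72 W

221.7 W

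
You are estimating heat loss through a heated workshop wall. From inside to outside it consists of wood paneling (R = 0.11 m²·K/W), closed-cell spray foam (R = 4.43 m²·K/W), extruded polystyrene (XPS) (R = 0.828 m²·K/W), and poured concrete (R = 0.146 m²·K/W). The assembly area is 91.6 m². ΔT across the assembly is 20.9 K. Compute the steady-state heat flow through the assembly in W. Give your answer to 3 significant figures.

347 W

R_total = 0.11 + 4.43 + 0.828 + 0.146 = 5.514 m²·K/W
Q = A·ΔT/R = 91.6 × 20.9 / 5.514 = 347.2 W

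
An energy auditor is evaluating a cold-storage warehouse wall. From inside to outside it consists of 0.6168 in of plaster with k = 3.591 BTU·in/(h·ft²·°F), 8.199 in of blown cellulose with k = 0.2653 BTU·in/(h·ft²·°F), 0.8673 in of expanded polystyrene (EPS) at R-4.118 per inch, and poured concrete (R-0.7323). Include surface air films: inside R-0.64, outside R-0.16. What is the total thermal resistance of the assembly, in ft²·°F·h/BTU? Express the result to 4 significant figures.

0.6168/3.591 = 0.17176
8.199/0.2653 = 30.905
0.8673 × 4.118 = 3.5715
R_total = 0.64 + 0.17176 + 30.905 + 3.5715 + 0.7323 + 0.16 = 36.18 ft²·°F·h/BTU

36.18 ft²·°F·h/BTU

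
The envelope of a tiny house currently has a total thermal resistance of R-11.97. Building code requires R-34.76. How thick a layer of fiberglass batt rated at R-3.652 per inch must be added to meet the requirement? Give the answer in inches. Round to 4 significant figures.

ΔR = 34.76 − 11.97 = 22.79 ft²·°F·h/BTU
L = ΔR / (R/in) = 22.79/3.652 = 6.2404 in

6.240 in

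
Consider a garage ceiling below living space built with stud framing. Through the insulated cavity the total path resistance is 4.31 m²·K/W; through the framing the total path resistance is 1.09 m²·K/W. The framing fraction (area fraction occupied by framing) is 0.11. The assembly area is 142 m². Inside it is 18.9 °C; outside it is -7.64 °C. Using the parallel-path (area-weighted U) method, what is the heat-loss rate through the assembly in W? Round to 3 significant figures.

1160 W

U_eff = 0.89/4.31 + 0.11/1.09 = 0.2065 + 0.1009 = 0.3074
R_eff = 1/U_eff = 3.253 m²·K/W
Q = 142 × (18.9 − (-7.64)) / 3.253 = 1159 W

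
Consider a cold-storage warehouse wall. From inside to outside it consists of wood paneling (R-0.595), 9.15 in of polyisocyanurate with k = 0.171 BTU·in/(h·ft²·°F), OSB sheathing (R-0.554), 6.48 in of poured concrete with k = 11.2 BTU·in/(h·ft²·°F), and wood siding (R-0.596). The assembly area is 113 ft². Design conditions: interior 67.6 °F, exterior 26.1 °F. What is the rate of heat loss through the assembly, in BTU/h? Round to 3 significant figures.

84.0 BTU/h

9.15/0.171 = 53.51
6.48/11.2 = 0.5786
R_total = 0.595 + 53.51 + 0.554 + 0.5786 + 0.596 = 55.83 ft²·°F·h/BTU
Q = A·ΔT/R = 113 × (67.6 − 26.1) / 55.83 = 83.99 BTU/h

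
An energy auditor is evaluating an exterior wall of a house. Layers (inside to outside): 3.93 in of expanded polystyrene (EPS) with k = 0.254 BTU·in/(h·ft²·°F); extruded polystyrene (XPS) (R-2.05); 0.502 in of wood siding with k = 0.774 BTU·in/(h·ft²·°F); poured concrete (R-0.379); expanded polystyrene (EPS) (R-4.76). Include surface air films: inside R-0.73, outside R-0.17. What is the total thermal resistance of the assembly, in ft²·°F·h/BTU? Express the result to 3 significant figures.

24.2 ft²·°F·h/BTU

3.93/0.254 = 15.47
0.502/0.774 = 0.6486
R_total = 0.73 + 15.47 + 2.05 + 0.6486 + 0.379 + 4.76 + 0.17 = 24.21 ft²·°F·h/BTU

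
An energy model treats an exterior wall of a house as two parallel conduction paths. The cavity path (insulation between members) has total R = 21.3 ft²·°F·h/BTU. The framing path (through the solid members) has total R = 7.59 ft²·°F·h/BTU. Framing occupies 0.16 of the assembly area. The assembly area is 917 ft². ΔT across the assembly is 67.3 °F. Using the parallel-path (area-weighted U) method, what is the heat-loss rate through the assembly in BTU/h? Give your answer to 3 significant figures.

U_eff = 0.84/21.3 + 0.16/7.59 = 0.03944 + 0.02108 = 0.06052
R_eff = 1/U_eff = 16.52 ft²·°F·h/BTU
Q = 917 × 67.3 / 16.52 = 3735 BTU/h

3730 BTU/h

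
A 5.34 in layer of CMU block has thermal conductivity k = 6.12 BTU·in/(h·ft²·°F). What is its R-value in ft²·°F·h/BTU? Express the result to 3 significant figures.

0.873 ft²·°F·h/BTU

R = L/k = 5.34/6.12 = 0.8725 ft²·°F·h/BTU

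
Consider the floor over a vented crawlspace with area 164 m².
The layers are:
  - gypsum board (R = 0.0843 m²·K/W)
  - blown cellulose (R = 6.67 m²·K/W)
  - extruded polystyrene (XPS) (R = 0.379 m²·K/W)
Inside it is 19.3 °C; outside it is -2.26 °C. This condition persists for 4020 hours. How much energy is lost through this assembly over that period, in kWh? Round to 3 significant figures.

R_total = 0.0843 + 6.67 + 0.379 = 7.133 m²·K/W
Q = 164 × (19.3 − (-2.26)) / 7.133 = 495.7 W
E = 495.7 W × 4020 h / 1000 = 1993 kWh

1990 kWh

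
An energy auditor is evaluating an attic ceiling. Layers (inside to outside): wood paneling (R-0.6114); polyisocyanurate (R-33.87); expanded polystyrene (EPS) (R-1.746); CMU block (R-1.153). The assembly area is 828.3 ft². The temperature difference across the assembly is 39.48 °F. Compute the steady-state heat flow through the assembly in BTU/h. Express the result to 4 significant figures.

R_total = 0.6114 + 33.87 + 1.746 + 1.153 = 37.38 ft²·°F·h/BTU
Q = A·ΔT/R = 828.3 × 39.48 / 37.38 = 874.82 BTU/h

874.8 BTU/h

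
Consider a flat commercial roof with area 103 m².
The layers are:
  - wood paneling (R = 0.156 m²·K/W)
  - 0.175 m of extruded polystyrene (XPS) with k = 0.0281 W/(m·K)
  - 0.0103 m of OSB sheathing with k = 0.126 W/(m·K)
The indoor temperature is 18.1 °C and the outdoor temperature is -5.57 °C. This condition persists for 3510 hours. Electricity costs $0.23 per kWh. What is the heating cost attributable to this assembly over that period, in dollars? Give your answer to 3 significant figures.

304 dollars

0.175/0.0281 = 6.228
0.0103/0.126 = 0.08175
R_total = 0.156 + 6.228 + 0.08175 = 6.466 m²·K/W
Q = 103 × (18.1 − (-5.57)) / 6.466 = 377.1 W
E = 377.1 W × 3510 h / 1000 = 1324 kWh
Cost = 1324 × 0.23 = $304.4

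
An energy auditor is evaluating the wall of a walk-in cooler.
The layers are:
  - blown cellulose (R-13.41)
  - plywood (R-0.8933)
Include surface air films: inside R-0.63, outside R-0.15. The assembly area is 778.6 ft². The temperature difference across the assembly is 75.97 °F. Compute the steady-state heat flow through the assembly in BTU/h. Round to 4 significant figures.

3922 BTU/h

R_total = 0.63 + 13.41 + 0.8933 + 0.15 = 15.083 ft²·°F·h/BTU
Q = A·ΔT/R = 778.6 × 75.97 / 15.083 = 3921.6 BTU/h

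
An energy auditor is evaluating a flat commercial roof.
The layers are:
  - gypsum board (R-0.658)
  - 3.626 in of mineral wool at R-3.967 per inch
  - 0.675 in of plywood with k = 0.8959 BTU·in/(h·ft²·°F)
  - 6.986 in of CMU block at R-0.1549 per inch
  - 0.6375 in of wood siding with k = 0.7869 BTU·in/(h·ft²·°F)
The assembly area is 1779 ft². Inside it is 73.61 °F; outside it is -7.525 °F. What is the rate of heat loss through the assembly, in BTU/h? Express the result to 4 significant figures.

8160 BTU/h

3.626 × 3.967 = 14.384
0.675/0.8959 = 0.75343
6.986 × 0.1549 = 1.0821
0.6375/0.7869 = 0.81014
R_total = 0.658 + 14.384 + 0.75343 + 1.0821 + 0.81014 = 17.688 ft²·°F·h/BTU
Q = A·ΔT/R = 1779 × (73.61 − (-7.525)) / 17.688 = 8160.3 BTU/h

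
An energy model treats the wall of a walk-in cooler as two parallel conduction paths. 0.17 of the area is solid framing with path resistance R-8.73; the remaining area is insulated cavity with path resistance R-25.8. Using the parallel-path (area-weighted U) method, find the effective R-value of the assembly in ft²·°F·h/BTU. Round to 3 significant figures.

19.4 ft²·°F·h/BTU

U_eff = 0.83/25.8 + 0.17/8.73 = 0.03217 + 0.01947 = 0.05164
R_eff = 1/U_eff = 19.36 ft²·°F·h/BTU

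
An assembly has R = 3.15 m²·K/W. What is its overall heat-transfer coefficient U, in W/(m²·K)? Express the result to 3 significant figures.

U = 1/R = 1/3.15 = 0.3175

0.317 W/(m²·K)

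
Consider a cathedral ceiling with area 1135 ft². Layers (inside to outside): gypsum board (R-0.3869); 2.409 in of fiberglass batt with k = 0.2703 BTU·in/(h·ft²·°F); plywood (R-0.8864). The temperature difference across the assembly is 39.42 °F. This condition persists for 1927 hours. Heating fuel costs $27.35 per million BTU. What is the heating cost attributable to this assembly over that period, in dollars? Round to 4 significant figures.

231.5 dollars

2.409/0.2703 = 8.9123
R_total = 0.3869 + 8.9123 + 0.8864 = 10.186 ft²·°F·h/BTU
Q = 1135 × 39.42 / 10.186 = 4392.6 BTU/h
E = 4392.6 × 1927 = 8464600 BTU
Cost = 8464600/10⁶ × 27.35 = $231.51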